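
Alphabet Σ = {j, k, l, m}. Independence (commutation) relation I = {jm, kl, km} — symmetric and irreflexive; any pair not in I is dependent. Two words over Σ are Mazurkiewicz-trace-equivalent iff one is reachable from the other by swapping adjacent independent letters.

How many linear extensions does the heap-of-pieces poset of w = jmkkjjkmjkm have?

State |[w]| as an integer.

#0=j has no predecessor
#1=m has no predecessor
#2=k depends on [0:j]
#3=k depends on [2:k]
#4=j depends on [3:k]
#5=j depends on [4:j]
#6=k depends on [5:j]
#7=m depends on [1:m]
#8=j depends on [6:k]
#9=k depends on [8:j]
#10=m depends on [7:m]
sources: [0:j, 1:m]
N(rest) = Σ N(rest − s) over sources s of rest; N(one piece) = 1:
  size 1 → [9]=1  [10]=1
  size 2 → [7,10]=1  [8,9]=1  [9,10]=2
  size 3 → [1,7,10]=1  [6,8,9]=1  [7,9,10]=3  [8,9,10]=3
  size 4 → [1,7,9,10]=4  [5,6,8,9]=1  [6,8,9,10]=4  [7,8,9,10]=6
  size 5 → [1,7,8,9,10]=10  [4,5,6,8,9]=1  [5,6,8,9,10]=5  [6,7,8,9,10]=10
  size 6 → [1,6,7,8,9,10]=20  [3,4,5,6,8,9]=1  [4,5,6,8,9,10]=6  [5,6,7,8,9,10]=15
  size 7 → [1,5,6,7,8,9,10]=35  [2,3,4,5,6,8,9]=1  [3,4,5,6,8,9,10]=7  [4,5,6,7,8,9,10]=21
  size 8 → [0,2,3,4,5,6,8,9]=1  [1,4,5,6,7,8,9,10]=56  [2,3,4,5,6,8,9,10]=8  [3,4,5,6,7,8,9,10]=28
  size 9 → [0,2,3,4,5,6,8,9,10]=9  [1,3,4,5,6,7,8,9,10]=84  [2,3,4,5,6,7,8,9,10]=36
  first=0(j) contributes 120
  first=1(m) contributes 45
|[w]| = 165

165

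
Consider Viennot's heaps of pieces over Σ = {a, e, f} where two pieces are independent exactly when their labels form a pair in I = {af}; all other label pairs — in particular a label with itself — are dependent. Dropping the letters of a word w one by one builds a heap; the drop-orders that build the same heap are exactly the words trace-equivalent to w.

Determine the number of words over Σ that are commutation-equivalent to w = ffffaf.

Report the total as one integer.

drop 0:f onto floor
drop 1:f onto {0:f}
drop 2:f onto {1:f}
drop 3:f onto {2:f}
drop 4:a onto floor
drop 5:f onto {3:f}
ground layer = {0:f, 4:a}
drop-orders for the pieces not yet dropped (sum over which currently-grounded one goes next):
  1 to go: {4} 1  {5} 1
  2 to go: {3,5} 1  {4,5} 2
  3 to go: {2,3,5} 1  {3,4,5} 3
  4 to go: {1,2,3,5} 1  {2,3,4,5} 4
  if 0:f drops first: 5 orders
  if 4:a drops first: 1 orders
heap linearizations: 6

6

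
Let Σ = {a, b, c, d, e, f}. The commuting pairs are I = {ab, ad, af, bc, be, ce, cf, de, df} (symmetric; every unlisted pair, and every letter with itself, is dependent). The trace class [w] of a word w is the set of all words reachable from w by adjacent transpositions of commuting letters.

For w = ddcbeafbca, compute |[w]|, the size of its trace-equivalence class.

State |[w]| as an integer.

160

piece 0:d — minimal
piece 1:d rests on {0:d}
piece 2:c rests on {1:d}
piece 3:b rests on {1:d}
piece 4:e — minimal
piece 5:a rests on {2:c, 4:e}
piece 6:f rests on {3:b, 4:e}
piece 7:b rests on {6:f}
piece 8:c rests on {5:a}
piece 9:a rests on {8:c}
minimal pieces: {0:d, 4:e}
ways to finish when only these pieces remain (= sum over removing one remaining piece with nothing left below it):
  1 left: {7}→1  {9}→1
  2 left: {6,7}→1  {7,9}→2  {8,9}→1
  3 left: {3,6,7}→1  {5,8,9}→1  {6,7,9}→3  {7,8,9}→3
  4 left: {2,5,8,9}→1  {3,6,7,9}→4  {5,7,8,9}→4  {6,7,8,9}→6
  5 left: {2,5,7,8,9}→5  {3,6,7,8,9}→10  {5,6,7,8,9}→10
  6 left: {2,5,6,7,8,9}→15  {3,5,6,7,8,9}→20  {4,5,6,7,8,9}→10
  7 left: {2,3,5,6,7,8,9}→35  {2,4,5,6,7,8,9}→25  {3,4,5,6,7,8,9}→30
  8 left: {1,2,3,5,6,7,8,9}→35  {2,3,4,5,6,7,8,9}→90
  placing 0:d first → 125 extensions
  placing 4:e first → 35 extensions
total linear extensions = 160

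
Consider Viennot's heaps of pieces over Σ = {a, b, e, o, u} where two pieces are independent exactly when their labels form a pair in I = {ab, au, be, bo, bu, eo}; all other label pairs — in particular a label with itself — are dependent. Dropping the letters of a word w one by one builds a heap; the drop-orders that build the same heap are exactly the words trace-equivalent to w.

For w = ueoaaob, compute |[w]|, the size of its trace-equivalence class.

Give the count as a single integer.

14

0(u) covers ∅
1(e) covers 0:u
2(o) covers 0:u
3(a) covers 1:e, 2:o
4(a) covers 3:a
5(o) covers 4:a
6(b) covers ∅
floor of heap: 0:u, 6:b
completions by unplaced set U, small U first (add the entries for U minus each lowest piece of U):
  |U|=1: {5}:1  {6}:1
  |U|=2: {4,5}:1  {5,6}:2
  |U|=3: {3,4,5}:1  {4,5,6}:3
  |U|=4: {1,3,4,5}:1  {2,3,4,5}:1  {3,4,5,6}:4
  |U|=5: {1,2,3,4,5}:2  {1,3,4,5,6}:5  {2,3,4,5,6}:5
  start at 0(u): 12
  start at 6(b): 2
sum over floor = 14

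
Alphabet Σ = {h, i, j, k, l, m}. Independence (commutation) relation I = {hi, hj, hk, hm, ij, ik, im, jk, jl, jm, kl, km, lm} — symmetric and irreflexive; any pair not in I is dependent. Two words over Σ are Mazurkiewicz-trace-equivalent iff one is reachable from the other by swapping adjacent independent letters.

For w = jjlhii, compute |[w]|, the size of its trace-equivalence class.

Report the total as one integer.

45

#0=j has no predecessor
#1=j depends on [0:j]
#2=l has no predecessor
#3=h depends on [2:l]
#4=i depends on [2:l]
#5=i depends on [4:i]
sources: [0:j, 2:l]
N(rest) = Σ N(rest − s) over sources s of rest; N(one piece) = 1:
  size 1 → [1]=1  [3]=1  [5]=1
  size 2 → [0,1]=1  [1,3]=2  [1,5]=2  [3,5]=2  [4,5]=1
  size 3 → [0,1,3]=3  [0,1,5]=3  [1,3,5]=6  [1,4,5]=3  [3,4,5]=3
  size 4 → [0,1,3,5]=12  [0,1,4,5]=6  [1,3,4,5]=12  [2,3,4,5]=3
  first=0(j) contributes 15
  first=2(l) contributes 30
|[w]| = 45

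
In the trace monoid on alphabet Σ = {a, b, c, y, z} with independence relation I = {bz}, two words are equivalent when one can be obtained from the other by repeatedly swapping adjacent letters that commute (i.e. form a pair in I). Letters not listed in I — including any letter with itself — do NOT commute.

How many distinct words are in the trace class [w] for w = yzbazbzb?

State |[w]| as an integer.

12

drop 0:y onto floor
drop 1:z onto {0:y}
drop 2:b onto {0:y}
drop 3:a onto {1:z, 2:b}
drop 4:z onto {3:a}
drop 5:b onto {3:a}
drop 6:z onto {4:z}
drop 7:b onto {5:b}
ground layer = {0:y}
drop-orders for the pieces not yet dropped (sum over which currently-grounded one goes next):
  1 to go: {6} 1  {7} 1
  2 to go: {4,6} 1  {5,7} 1  {6,7} 2
  3 to go: {4,6,7} 3  {5,6,7} 3
  4 to go: {4,5,6,7} 6
  5 to go: {3,4,5,6,7} 6
  6 to go: {1,3,4,5,6,7} 6  {2,3,4,5,6,7} 6
  if 0:y drops first: 12 orders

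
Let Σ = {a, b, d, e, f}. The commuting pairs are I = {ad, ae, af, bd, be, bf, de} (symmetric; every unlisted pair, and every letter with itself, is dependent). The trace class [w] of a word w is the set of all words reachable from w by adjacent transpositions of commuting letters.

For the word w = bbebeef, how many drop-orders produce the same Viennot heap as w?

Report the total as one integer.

piece 0:b — minimal
piece 1:b rests on {0:b}
piece 2:e — minimal
piece 3:b rests on {1:b}
piece 4:e rests on {2:e}
piece 5:e rests on {4:e}
piece 6:f rests on {5:e}
minimal pieces: {0:b, 2:e}
ways to finish when only these pieces remain (= sum over removing one remaining piece with nothing left below it):
  1 left: {3}→1  {6}→1
  2 left: {1,3}→1  {3,6}→2  {5,6}→1
  3 left: {0,1,3}→1  {1,3,6}→3  {3,5,6}→3  {4,5,6}→1
  4 left: {0,1,3,6}→4  {1,3,5,6}→6  {2,4,5,6}→1  {3,4,5,6}→4
  5 left: {0,1,3,5,6}→10  {1,3,4,5,6}→10  {2,3,4,5,6}→5
  placing 0:b first → 15 extensions
  placing 2:e first → 20 extensions
total linear extensions = 35

35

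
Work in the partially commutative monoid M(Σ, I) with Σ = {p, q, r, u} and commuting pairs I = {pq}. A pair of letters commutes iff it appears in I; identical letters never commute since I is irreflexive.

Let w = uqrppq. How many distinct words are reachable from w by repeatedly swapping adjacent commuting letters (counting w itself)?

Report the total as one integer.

0(u) covers ∅
1(q) covers 0:u
2(r) covers 1:q
3(p) covers 2:r
4(p) covers 3:p
5(q) covers 2:r
floor of heap: 0:u
completions by unplaced set U, small U first (add the entries for U minus each lowest piece of U):
  |U|=1: {4}:1  {5}:1
  |U|=2: {3,4}:1  {4,5}:2
  |U|=3: {3,4,5}:3
  |U|=4: {2,3,4,5}:3
  start at 0(u): 3

3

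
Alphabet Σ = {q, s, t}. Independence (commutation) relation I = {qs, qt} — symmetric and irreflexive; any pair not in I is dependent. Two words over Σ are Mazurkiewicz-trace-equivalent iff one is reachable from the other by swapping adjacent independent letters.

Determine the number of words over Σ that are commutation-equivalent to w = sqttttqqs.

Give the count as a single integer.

84

#0=s has no predecessor
#1=q has no predecessor
#2=t depends on [0:s]
#3=t depends on [2:t]
#4=t depends on [3:t]
#5=t depends on [4:t]
#6=q depends on [1:q]
#7=q depends on [6:q]
#8=s depends on [5:t]
sources: [0:s, 1:q]
N(rest) = Σ N(rest − s) over sources s of rest; N(one piece) = 1:
  size 1 → [7]=1  [8]=1
  size 2 → [5,8]=1  [6,7]=1  [7,8]=2
  size 3 → [1,6,7]=1  [4,5,8]=1  [5,7,8]=3  [6,7,8]=3
  size 4 → [1,6,7,8]=4  [3,4,5,8]=1  [4,5,7,8]=4  [5,6,7,8]=6
  size 5 → [1,5,6,7,8]=10  [2,3,4,5,8]=1  [3,4,5,7,8]=5  [4,5,6,7,8]=10
  size 6 → [0,2,3,4,5,8]=1  [1,4,5,6,7,8]=20  [2,3,4,5,7,8]=6  [3,4,5,6,7,8]=15
  size 7 → [0,2,3,4,5,7,8]=7  [1,3,4,5,6,7,8]=35  [2,3,4,5,6,7,8]=21
  first=0(s) contributes 56
  first=1(q) contributes 28
|[w]| = 84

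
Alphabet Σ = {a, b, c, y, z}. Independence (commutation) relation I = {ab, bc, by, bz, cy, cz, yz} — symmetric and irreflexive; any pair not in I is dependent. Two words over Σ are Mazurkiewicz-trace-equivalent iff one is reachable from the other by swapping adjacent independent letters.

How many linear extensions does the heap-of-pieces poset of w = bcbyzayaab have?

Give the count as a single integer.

drop 0:b onto floor
drop 1:c onto floor
drop 2:b onto {0:b}
drop 3:y onto floor
drop 4:z onto floor
drop 5:a onto {1:c, 3:y, 4:z}
drop 6:y onto {5:a}
drop 7:a onto {6:y}
drop 8:a onto {7:a}
drop 9:b onto {2:b}
ground layer = {0:b, 1:c, 3:y, 4:z}
drop-orders for the pieces not yet dropped (sum over which currently-grounded one goes next):
  1 to go: {8} 1  {9} 1
  2 to go: {2,9} 1  {7,8} 1  {8,9} 2
  3 to go: {0,2,9} 1  {2,8,9} 3  {6,7,8} 1  {7,8,9} 3
  4 to go: {0,2,8,9} 4  {2,7,8,9} 6  {5,6,7,8} 1  {6,7,8,9} 4
  5 to go: {0,2,7,8,9} 10  {1,5,6,7,8} 1  {2,6,7,8,9} 10  {3,5,6,7,8} 1  {4,5,6,7,8} 1  {5,6,7,8,9} 5
  6 to go: {0,2,6,7,8,9} 20  {1,3,5,6,7,8} 2  {1,4,5,6,7,8} 2  {1,5,6,7,8,9} 6  {2,5,6,7,8,9} 15  {3,4,5,6,7,8} 2  {3,5,6,7,8,9} 6  {4,5,6,7,8,9} 6
  7 to go: {0,2,5,6,7,8,9} 35  {1,2,5,6,7,8,9} 21  {1,3,4,5,6,7,8} 6  {1,3,5,6,7,8,9} 14  {1,4,5,6,7,8,9} 14  {2,3,5,6,7,8,9} 21  {2,4,5,6,7,8,9} 21  {3,4,5,6,7,8,9} 14
  8 to go: {0,1,2,5,6,7,8,9} 56  {0,2,3,5,6,7,8,9} 56  {0,2,4,5,6,7,8,9} 56  {1,2,3,5,6,7,8,9} 56  {1,2,4,5,6,7,8,9} 56  {1,3,4,5,6,7,8,9} 48  {2,3,4,5,6,7,8,9} 56
  if 0:b drops first: 216 orders
  if 1:c drops first: 168 orders
  if 3:y drops first: 168 orders
  if 4:z drops first: 168 orders
heap linearizations: 720

720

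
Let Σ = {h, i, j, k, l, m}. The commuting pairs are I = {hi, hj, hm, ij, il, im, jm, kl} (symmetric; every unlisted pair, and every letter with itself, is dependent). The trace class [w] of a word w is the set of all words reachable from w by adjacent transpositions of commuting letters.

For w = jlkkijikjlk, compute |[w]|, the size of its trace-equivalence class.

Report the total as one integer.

#0=j has no predecessor
#1=l depends on [0:j]
#2=k depends on [0:j]
#3=k depends on [2:k]
#4=i depends on [3:k]
#5=j depends on [1:l, 3:k]
#6=i depends on [4:i]
#7=k depends on [5:j, 6:i]
#8=j depends on [7:k]
#9=l depends on [8:j]
#10=k depends on [8:j]
sources: [0:j]
N(rest) = Σ N(rest − s) over sources s of rest; N(one piece) = 1:
  size 1 → [9]=1  [10]=1
  size 2 → [9,10]=2
  size 3 → [8,9,10]=2
  size 4 → [7,8,9,10]=2
  size 5 → [5,7,8,9,10]=2  [6,7,8,9,10]=2
  size 6 → [1,5,7,8,9,10]=2  [4,6,7,8,9,10]=2  [5,6,7,8,9,10]=4
  size 7 → [1,5,6,7,8,9,10]=6  [4,5,6,7,8,9,10]=6
  size 8 → [1,4,5,6,7,8,9,10]=12  [3,4,5,6,7,8,9,10]=6
  size 9 → [1,3,4,5,6,7,8,9,10]=18  [2,3,4,5,6,7,8,9,10]=6
  first=0(j) contributes 24

24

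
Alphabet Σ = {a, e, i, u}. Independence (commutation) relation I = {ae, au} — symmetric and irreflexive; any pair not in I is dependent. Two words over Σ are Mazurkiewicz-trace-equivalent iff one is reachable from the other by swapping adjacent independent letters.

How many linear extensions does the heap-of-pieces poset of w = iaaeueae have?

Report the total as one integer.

35

drop 0:i onto floor
drop 1:a onto {0:i}
drop 2:a onto {1:a}
drop 3:e onto {0:i}
drop 4:u onto {3:e}
drop 5:e onto {4:u}
drop 6:a onto {2:a}
drop 7:e onto {5:e}
ground layer = {0:i}
drop-orders for the pieces not yet dropped (sum over which currently-grounded one goes next):
  1 to go: {6} 1  {7} 1
  2 to go: {2,6} 1  {5,7} 1  {6,7} 2
  3 to go: {1,2,6} 1  {2,6,7} 3  {4,5,7} 1  {5,6,7} 3
  4 to go: {1,2,6,7} 4  {2,5,6,7} 6  {3,4,5,7} 1  {4,5,6,7} 4
  5 to go: {1,2,5,6,7} 10  {2,4,5,6,7} 10  {3,4,5,6,7} 5
  6 to go: {1,2,4,5,6,7} 20  {2,3,4,5,6,7} 15
  if 0:i drops first: 35 orders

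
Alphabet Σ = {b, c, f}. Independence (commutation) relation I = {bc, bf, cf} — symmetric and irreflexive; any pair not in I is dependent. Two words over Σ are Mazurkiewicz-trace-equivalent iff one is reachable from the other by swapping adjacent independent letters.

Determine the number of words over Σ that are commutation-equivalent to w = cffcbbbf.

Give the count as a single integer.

0(c) covers ∅
1(f) covers ∅
2(f) covers 1:f
3(c) covers 0:c
4(b) covers ∅
5(b) covers 4:b
6(b) covers 5:b
7(f) covers 2:f
floor of heap: 0:c, 1:f, 4:b
completions by unplaced set U, small U first (add the entries for U minus each lowest piece of U):
  |U|=1: {3}:1  {6}:1  {7}:1
  |U|=2: {0,3}:1  {2,7}:1  {3,6}:2  {3,7}:2  {5,6}:1  {6,7}:2
  |U|=3: {0,3,6}:3  {0,3,7}:3  {1,2,7}:1  {2,3,7}:3  {2,6,7}:3  {3,5,6}:3  {3,6,7}:6  {4,5,6}:1  {5,6,7}:3
  |U|=4: {0,2,3,7}:6  {0,3,5,6}:6  {0,3,6,7}:12  {1,2,3,7}:4  {1,2,6,7}:4  {2,3,6,7}:12  {2,5,6,7}:6  {3,4,5,6}:4  {3,5,6,7}:12  {4,5,6,7}:4
  |U|=5: {0,1,2,3,7}:10  {0,2,3,6,7}:30  {0,3,4,5,6}:10  {0,3,5,6,7}:30  {1,2,3,6,7}:20  {1,2,5,6,7}:10  {2,3,5,6,7}:30  {2,4,5,6,7}:10  {3,4,5,6,7}:20
  |U|=6: {0,1,2,3,6,7}:60  {0,2,3,5,6,7}:90  {0,3,4,5,6,7}:60  {1,2,3,5,6,7}:60  {1,2,4,5,6,7}:20  {2,3,4,5,6,7}:60
  start at 0(c): 140
  start at 1(f): 210
  start at 4(b): 210
sum over floor = 560

560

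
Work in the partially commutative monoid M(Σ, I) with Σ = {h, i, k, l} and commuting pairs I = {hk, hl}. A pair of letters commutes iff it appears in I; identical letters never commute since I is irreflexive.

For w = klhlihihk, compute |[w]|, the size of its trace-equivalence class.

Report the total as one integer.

drop 0:k onto floor
drop 1:l onto {0:k}
drop 2:h onto floor
drop 3:l onto {1:l}
drop 4:i onto {2:h, 3:l}
drop 5:h onto {4:i}
drop 6:i onto {5:h}
drop 7:h onto {6:i}
drop 8:k onto {6:i}
ground layer = {0:k, 2:h}
drop-orders for the pieces not yet dropped (sum over which currently-grounded one goes next):
  1 to go: {7} 1  {8} 1
  2 to go: {7,8} 2
  3 to go: {6,7,8} 2
  4 to go: {5,6,7,8} 2
  5 to go: {4,5,6,7,8} 2
  6 to go: {2,4,5,6,7,8} 2  {3,4,5,6,7,8} 2
  7 to go: {1,3,4,5,6,7,8} 2  {2,3,4,5,6,7,8} 4
  if 0:k drops first: 6 orders
  if 2:h drops first: 2 orders
heap linearizations: 8

8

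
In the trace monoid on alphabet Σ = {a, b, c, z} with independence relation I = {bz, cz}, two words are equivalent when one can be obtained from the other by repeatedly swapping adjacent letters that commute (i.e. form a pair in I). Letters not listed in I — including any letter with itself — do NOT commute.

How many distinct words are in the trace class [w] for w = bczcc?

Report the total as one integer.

0(b) covers ∅
1(c) covers 0:b
2(z) covers ∅
3(c) covers 1:c
4(c) covers 3:c
floor of heap: 0:b, 2:z
completions by unplaced set U, small U first (add the entries for U minus each lowest piece of U):
  |U|=1: {2}:1  {4}:1
  |U|=2: {2,4}:2  {3,4}:1
  |U|=3: {1,3,4}:1  {2,3,4}:3
  start at 0(b): 4
  start at 2(z): 1
sum over floor = 5

5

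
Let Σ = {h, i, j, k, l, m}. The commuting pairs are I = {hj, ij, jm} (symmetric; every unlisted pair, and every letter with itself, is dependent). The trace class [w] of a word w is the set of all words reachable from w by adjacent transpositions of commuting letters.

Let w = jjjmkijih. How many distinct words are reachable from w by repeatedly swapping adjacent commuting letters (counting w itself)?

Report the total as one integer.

16

0(j) covers ∅
1(j) covers 0:j
2(j) covers 1:j
3(m) covers ∅
4(k) covers 2:j, 3:m
5(i) covers 4:k
6(j) covers 4:k
7(i) covers 5:i
8(h) covers 7:i
floor of heap: 0:j, 3:m
completions by unplaced set U, small U first (add the entries for U minus each lowest piece of U):
  |U|=1: {6}:1  {8}:1
  |U|=2: {6,8}:2  {7,8}:1
  |U|=3: {5,7,8}:1  {6,7,8}:3
  |U|=4: {5,6,7,8}:4
  |U|=5: {4,5,6,7,8}:4
  |U|=6: {2,4,5,6,7,8}:4  {3,4,5,6,7,8}:4
  |U|=7: {1,2,4,5,6,7,8}:4  {2,3,4,5,6,7,8}:8
  start at 0(j): 12
  start at 3(m): 4
sum over floor = 16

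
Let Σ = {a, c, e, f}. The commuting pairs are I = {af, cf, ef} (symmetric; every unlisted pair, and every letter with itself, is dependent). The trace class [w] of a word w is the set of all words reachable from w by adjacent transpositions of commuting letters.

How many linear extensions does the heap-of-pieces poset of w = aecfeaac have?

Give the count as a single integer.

piece 0:a — minimal
piece 1:e rests on {0:a}
piece 2:c rests on {1:e}
piece 3:f — minimal
piece 4:e rests on {2:c}
piece 5:a rests on {4:e}
piece 6:a rests on {5:a}
piece 7:c rests on {6:a}
minimal pieces: {0:a, 3:f}
ways to finish when only these pieces remain (= sum over removing one remaining piece with nothing left below it):
  1 left: {3}→1  {7}→1
  2 left: {3,7}→2  {6,7}→1
  3 left: {3,6,7}→3  {5,6,7}→1
  4 left: {3,5,6,7}→4  {4,5,6,7}→1
  5 left: {2,4,5,6,7}→1  {3,4,5,6,7}→5
  6 left: {1,2,4,5,6,7}→1  {2,3,4,5,6,7}→6
  placing 0:a first → 7 extensions
  placing 3:f first → 1 extensions
total linear extensions = 8

8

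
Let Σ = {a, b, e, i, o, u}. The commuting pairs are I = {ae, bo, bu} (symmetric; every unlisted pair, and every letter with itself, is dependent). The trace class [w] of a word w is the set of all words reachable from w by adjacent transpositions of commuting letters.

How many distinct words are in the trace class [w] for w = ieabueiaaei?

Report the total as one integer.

drop 0:i onto floor
drop 1:e onto {0:i}
drop 2:a onto {0:i}
drop 3:b onto {1:e, 2:a}
drop 4:u onto {1:e, 2:a}
drop 5:e onto {3:b, 4:u}
drop 6:i onto {5:e}
drop 7:a onto {6:i}
drop 8:a onto {7:a}
drop 9:e onto {6:i}
drop 10:i onto {8:a, 9:e}
ground layer = {0:i}
drop-orders for the pieces not yet dropped (sum over which currently-grounded one goes next):
  1 to go: {10} 1
  2 to go: {8,10} 1  {9,10} 1
  3 to go: {7,8,10} 1  {8,9,10} 2
  4 to go: {7,8,9,10} 3
  5 to go: {6,7,8,9,10} 3
  6 to go: {5,6,7,8,9,10} 3
  7 to go: {3,5,6,7,8,9,10} 3  {4,5,6,7,8,9,10} 3
  8 to go: {3,4,5,6,7,8,9,10} 6
  9 to go: {1,3,4,5,6,7,8,9,10} 6  {2,3,4,5,6,7,8,9,10} 6
  if 0:i drops first: 12 orders

12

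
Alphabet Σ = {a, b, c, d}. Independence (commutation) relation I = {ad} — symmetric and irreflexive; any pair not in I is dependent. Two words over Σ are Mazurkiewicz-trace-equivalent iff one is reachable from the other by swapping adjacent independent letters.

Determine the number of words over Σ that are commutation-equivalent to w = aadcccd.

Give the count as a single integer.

3

0(a) covers ∅
1(a) covers 0:a
2(d) covers ∅
3(c) covers 1:a, 2:d
4(c) covers 3:c
5(c) covers 4:c
6(d) covers 5:c
floor of heap: 0:a, 2:d
completions by unplaced set U, small U first (add the entries for U minus each lowest piece of U):
  |U|=1: {6}:1
  |U|=2: {5,6}:1
  |U|=3: {4,5,6}:1
  |U|=4: {3,4,5,6}:1
  |U|=5: {1,3,4,5,6}:1  {2,3,4,5,6}:1
  start at 0(a): 2
  start at 2(d): 1
sum over floor = 3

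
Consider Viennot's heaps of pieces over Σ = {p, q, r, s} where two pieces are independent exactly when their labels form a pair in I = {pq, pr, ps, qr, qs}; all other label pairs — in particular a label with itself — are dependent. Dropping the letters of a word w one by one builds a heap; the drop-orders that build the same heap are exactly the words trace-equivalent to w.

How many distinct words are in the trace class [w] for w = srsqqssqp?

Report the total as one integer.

504

piece 0:s — minimal
piece 1:r rests on {0:s}
piece 2:s rests on {1:r}
piece 3:q — minimal
piece 4:q rests on {3:q}
piece 5:s rests on {2:s}
piece 6:s rests on {5:s}
piece 7:q rests on {4:q}
piece 8:p — minimal
minimal pieces: {0:s, 3:q, 8:p}
ways to finish when only these pieces remain (= sum over removing one remaining piece with nothing left below it):
  1 left: {6}→1  {7}→1  {8}→1
  2 left: {4,7}→1  {5,6}→1  {6,7}→2  {6,8}→2  {7,8}→2
  3 left: {2,5,6}→1  {3,4,7}→1  {4,6,7}→3  {4,7,8}→3  {5,6,7}→3  {5,6,8}→3  {6,7,8}→6
  4 left: {1,2,5,6}→1  {2,5,6,7}→4  {2,5,6,8}→4  {3,4,6,7}→4  {3,4,7,8}→4  {4,5,6,7}→6  {4,6,7,8}→12  {5,6,7,8}→12
  5 left: {0,1,2,5,6}→1  {1,2,5,6,7}→5  {1,2,5,6,8}→5  {2,4,5,6,7}→10  {2,5,6,7,8}→20  {3,4,5,6,7}→10  {3,4,6,7,8}→20  {4,5,6,7,8}→30
  6 left: {0,1,2,5,6,7}→6  {0,1,2,5,6,8}→6  {1,2,4,5,6,7}→15  {1,2,5,6,7,8}→30  {2,3,4,5,6,7}→20  {2,4,5,6,7,8}→60  {3,4,5,6,7,8}→60
  7 left: {0,1,2,4,5,6,7}→21  {0,1,2,5,6,7,8}→42  {1,2,3,4,5,6,7}→35  {1,2,4,5,6,7,8}→105  {2,3,4,5,6,7,8}→140
  placing 0:s first → 280 extensions
  placing 3:q first → 168 extensions
  placing 8:p first → 56 extensions
total linear extensions = 504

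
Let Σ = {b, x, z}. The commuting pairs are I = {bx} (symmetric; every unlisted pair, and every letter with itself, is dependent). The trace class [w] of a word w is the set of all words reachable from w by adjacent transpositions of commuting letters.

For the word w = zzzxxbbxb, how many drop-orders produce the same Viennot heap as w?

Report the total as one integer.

20

0(z) covers ∅
1(z) covers 0:z
2(z) covers 1:z
3(x) covers 2:z
4(x) covers 3:x
5(b) covers 2:z
6(b) covers 5:b
7(x) covers 4:x
8(b) covers 6:b
floor of heap: 0:z
completions by unplaced set U, small U first (add the entries for U minus each lowest piece of U):
  |U|=1: {7}:1  {8}:1
  |U|=2: {4,7}:1  {6,8}:1  {7,8}:2
  |U|=3: {3,4,7}:1  {4,7,8}:3  {5,6,8}:1  {6,7,8}:3
  |U|=4: {3,4,7,8}:4  {4,6,7,8}:6  {5,6,7,8}:4
  |U|=5: {3,4,6,7,8}:10  {4,5,6,7,8}:10
  |U|=6: {3,4,5,6,7,8}:20
  |U|=7: {2,3,4,5,6,7,8}:20
  start at 0(z): 20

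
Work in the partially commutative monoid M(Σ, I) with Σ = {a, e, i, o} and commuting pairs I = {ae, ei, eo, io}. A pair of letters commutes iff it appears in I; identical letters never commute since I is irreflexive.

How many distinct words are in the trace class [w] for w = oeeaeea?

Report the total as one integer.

35

#0=o has no predecessor
#1=e has no predecessor
#2=e depends on [1:e]
#3=a depends on [0:o]
#4=e depends on [2:e]
#5=e depends on [4:e]
#6=a depends on [3:a]
sources: [0:o, 1:e]
N(rest) = Σ N(rest − s) over sources s of rest; N(one piece) = 1:
  size 1 → [5]=1  [6]=1
  size 2 → [3,6]=1  [4,5]=1  [5,6]=2
  size 3 → [0,3,6]=1  [2,4,5]=1  [3,5,6]=3  [4,5,6]=3
  size 4 → [0,3,5,6]=4  [1,2,4,5]=1  [2,4,5,6]=4  [3,4,5,6]=6
  size 5 → [0,3,4,5,6]=10  [1,2,4,5,6]=5  [2,3,4,5,6]=10
  first=0(o) contributes 15
  first=1(e) contributes 20
|[w]| = 35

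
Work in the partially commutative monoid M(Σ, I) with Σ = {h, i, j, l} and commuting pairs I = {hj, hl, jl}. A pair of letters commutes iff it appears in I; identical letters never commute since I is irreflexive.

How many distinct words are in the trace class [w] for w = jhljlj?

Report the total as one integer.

60

0(j) covers ∅
1(h) covers ∅
2(l) covers ∅
3(j) covers 0:j
4(l) covers 2:l
5(j) covers 3:j
floor of heap: 0:j, 1:h, 2:l
completions by unplaced set U, small U first (add the entries for U minus each lowest piece of U):
  |U|=1: {1}:1  {4}:1  {5}:1
  |U|=2: {1,4}:2  {1,5}:2  {2,4}:1  {3,5}:1  {4,5}:2
  |U|=3: {0,3,5}:1  {1,2,4}:3  {1,3,5}:3  {1,4,5}:6  {2,4,5}:3  {3,4,5}:3
  |U|=4: {0,1,3,5}:4  {0,3,4,5}:4  {1,2,4,5}:12  {1,3,4,5}:12  {2,3,4,5}:6
  start at 0(j): 30
  start at 1(h): 10
  start at 2(l): 20
sum over floor = 60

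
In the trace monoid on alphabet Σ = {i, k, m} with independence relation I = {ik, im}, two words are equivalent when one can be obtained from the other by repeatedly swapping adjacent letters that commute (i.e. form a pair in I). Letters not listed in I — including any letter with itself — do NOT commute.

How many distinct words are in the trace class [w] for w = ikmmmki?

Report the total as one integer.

21

drop 0:i onto floor
drop 1:k onto floor
drop 2:m onto {1:k}
drop 3:m onto {2:m}
drop 4:m onto {3:m}
drop 5:k onto {4:m}
drop 6:i onto {0:i}
ground layer = {0:i, 1:k}
drop-orders for the pieces not yet dropped (sum over which currently-grounded one goes next):
  1 to go: {5} 1  {6} 1
  2 to go: {0,6} 1  {4,5} 1  {5,6} 2
  3 to go: {0,5,6} 3  {3,4,5} 1  {4,5,6} 3
  4 to go: {0,4,5,6} 6  {2,3,4,5} 1  {3,4,5,6} 4
  5 to go: {0,3,4,5,6} 10  {1,2,3,4,5} 1  {2,3,4,5,6} 5
  if 0:i drops first: 6 orders
  if 1:k drops first: 15 orders
heap linearizations: 21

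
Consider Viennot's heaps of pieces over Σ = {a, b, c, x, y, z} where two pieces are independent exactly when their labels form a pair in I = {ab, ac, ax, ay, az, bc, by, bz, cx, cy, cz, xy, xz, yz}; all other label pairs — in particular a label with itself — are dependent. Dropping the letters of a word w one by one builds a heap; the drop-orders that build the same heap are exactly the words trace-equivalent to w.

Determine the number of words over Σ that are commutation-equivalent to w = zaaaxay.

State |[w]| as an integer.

210

#0=z has no predecessor
#1=a has no predecessor
#2=a depends on [1:a]
#3=a depends on [2:a]
#4=x has no predecessor
#5=a depends on [3:a]
#6=y has no predecessor
sources: [0:z, 1:a, 4:x, 6:y]
N(rest) = Σ N(rest − s) over sources s of rest; N(one piece) = 1:
  size 1 → [0]=1  [4]=1  [5]=1  [6]=1
  size 2 → [0,4]=2  [0,5]=2  [0,6]=2  [3,5]=1  [4,5]=2  [4,6]=2  [5,6]=2
  size 3 → [0,3,5]=3  [0,4,5]=6  [0,4,6]=6  [0,5,6]=6  [2,3,5]=1  [3,4,5]=3  [3,5,6]=3  [4,5,6]=6
  size 4 → [0,2,3,5]=4  [0,3,4,5]=12  [0,3,5,6]=12  [0,4,5,6]=24  [1,2,3,5]=1  [2,3,4,5]=4  [2,3,5,6]=4  [3,4,5,6]=12
  size 5 → [0,1,2,3,5]=5  [0,2,3,4,5]=20  [0,2,3,5,6]=20  [0,3,4,5,6]=60  [1,2,3,4,5]=5  [1,2,3,5,6]=5  [2,3,4,5,6]=20
  first=0(z) contributes 30
  first=1(a) contributes 120
  first=4(x) contributes 30
  first=6(y) contributes 30
|[w]| = 210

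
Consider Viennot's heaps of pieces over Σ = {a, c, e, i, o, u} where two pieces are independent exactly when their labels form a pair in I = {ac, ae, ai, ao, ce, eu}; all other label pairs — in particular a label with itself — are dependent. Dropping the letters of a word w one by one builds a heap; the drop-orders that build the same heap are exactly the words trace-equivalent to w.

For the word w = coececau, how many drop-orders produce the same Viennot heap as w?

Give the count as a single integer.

drop 0:c onto floor
drop 1:o onto {0:c}
drop 2:e onto {1:o}
drop 3:c onto {1:o}
drop 4:e onto {2:e}
drop 5:c onto {3:c}
drop 6:a onto floor
drop 7:u onto {5:c, 6:a}
ground layer = {0:c, 6:a}
drop-orders for the pieces not yet dropped (sum over which currently-grounded one goes next):
  1 to go: {4} 1  {7} 1
  2 to go: {2,4} 1  {4,7} 2  {5,7} 1  {6,7} 1
  3 to go: {2,4,7} 3  {3,5,7} 1  {4,5,7} 3  {4,6,7} 3  {5,6,7} 2
  4 to go: {2,4,5,7} 6  {2,4,6,7} 6  {3,4,5,7} 4  {3,5,6,7} 3  {4,5,6,7} 8
  5 to go: {2,3,4,5,7} 10  {2,4,5,6,7} 20  {3,4,5,6,7} 15
  6 to go: {1,2,3,4,5,7} 10  {2,3,4,5,6,7} 45
  if 0:c drops first: 55 orders
  if 6:a drops first: 10 orders
heap linearizations: 65

65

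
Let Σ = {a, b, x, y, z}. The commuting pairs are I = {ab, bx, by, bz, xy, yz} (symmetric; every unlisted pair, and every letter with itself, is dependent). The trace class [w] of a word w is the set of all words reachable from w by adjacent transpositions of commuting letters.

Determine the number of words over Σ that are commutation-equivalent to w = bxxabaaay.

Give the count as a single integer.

36

piece 0:b — minimal
piece 1:x — minimal
piece 2:x rests on {1:x}
piece 3:a rests on {2:x}
piece 4:b rests on {0:b}
piece 5:a rests on {3:a}
piece 6:a rests on {5:a}
piece 7:a rests on {6:a}
piece 8:y rests on {7:a}
minimal pieces: {0:b, 1:x}
ways to finish when only these pieces remain (= sum over removing one remaining piece with nothing left below it):
  1 left: {4}→1  {8}→1
  2 left: {0,4}→1  {4,8}→2  {7,8}→1
  3 left: {0,4,8}→3  {4,7,8}→3  {6,7,8}→1
  4 left: {0,4,7,8}→6  {4,6,7,8}→4  {5,6,7,8}→1
  5 left: {0,4,6,7,8}→10  {3,5,6,7,8}→1  {4,5,6,7,8}→5
  6 left: {0,4,5,6,7,8}→15  {2,3,5,6,7,8}→1  {3,4,5,6,7,8}→6
  7 left: {0,3,4,5,6,7,8}→21  {1,2,3,5,6,7,8}→1  {2,3,4,5,6,7,8}→7
  placing 0:b first → 8 extensions
  placing 1:x first → 28 extensions
total linear extensions = 36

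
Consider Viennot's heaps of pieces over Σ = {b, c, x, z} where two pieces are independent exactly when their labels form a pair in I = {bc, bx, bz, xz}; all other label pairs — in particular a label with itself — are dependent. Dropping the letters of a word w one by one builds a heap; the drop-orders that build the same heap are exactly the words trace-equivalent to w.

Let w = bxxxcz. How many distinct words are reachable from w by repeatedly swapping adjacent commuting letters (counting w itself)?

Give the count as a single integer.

#0=b has no predecessor
#1=x has no predecessor
#2=x depends on [1:x]
#3=x depends on [2:x]
#4=c depends on [3:x]
#5=z depends on [4:c]
sources: [0:b, 1:x]
N(rest) = Σ N(rest − s) over sources s of rest; N(one piece) = 1:
  size 1 → [0]=1  [5]=1
  size 2 → [0,5]=2  [4,5]=1
  size 3 → [0,4,5]=3  [3,4,5]=1
  size 4 → [0,3,4,5]=4  [2,3,4,5]=1
  first=0(b) contributes 1
  first=1(x) contributes 5
|[w]| = 6

6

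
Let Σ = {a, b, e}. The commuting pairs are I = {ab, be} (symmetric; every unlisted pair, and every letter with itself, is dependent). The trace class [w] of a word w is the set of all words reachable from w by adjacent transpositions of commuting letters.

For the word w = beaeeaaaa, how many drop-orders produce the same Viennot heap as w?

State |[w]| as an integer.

9

0(b) covers ∅
1(e) covers ∅
2(a) covers 1:e
3(e) covers 2:a
4(e) covers 3:e
5(a) covers 4:e
6(a) covers 5:a
7(a) covers 6:a
8(a) covers 7:a
floor of heap: 0:b, 1:e
completions by unplaced set U, small U first (add the entries for U minus each lowest piece of U):
  |U|=1: {0}:1  {8}:1
  |U|=2: {0,8}:2  {7,8}:1
  |U|=3: {0,7,8}:3  {6,7,8}:1
  |U|=4: {0,6,7,8}:4  {5,6,7,8}:1
  |U|=5: {0,5,6,7,8}:5  {4,5,6,7,8}:1
  |U|=6: {0,4,5,6,7,8}:6  {3,4,5,6,7,8}:1
  |U|=7: {0,3,4,5,6,7,8}:7  {2,3,4,5,6,7,8}:1
  start at 0(b): 1
  start at 1(e): 8
sum over floor = 9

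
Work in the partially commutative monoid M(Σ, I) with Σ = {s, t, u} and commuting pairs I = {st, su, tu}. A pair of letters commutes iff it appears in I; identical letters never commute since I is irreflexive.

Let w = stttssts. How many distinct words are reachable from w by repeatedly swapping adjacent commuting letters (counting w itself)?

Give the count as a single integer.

70

piece 0:s — minimal
piece 1:t — minimal
piece 2:t rests on {1:t}
piece 3:t rests on {2:t}
piece 4:s rests on {0:s}
piece 5:s rests on {4:s}
piece 6:t rests on {3:t}
piece 7:s rests on {5:s}
minimal pieces: {0:s, 1:t}
ways to finish when only these pieces remain (= sum over removing one remaining piece with nothing left below it):
  1 left: {6}→1  {7}→1
  2 left: {3,6}→1  {5,7}→1  {6,7}→2
  3 left: {2,3,6}→1  {3,6,7}→3  {4,5,7}→1  {5,6,7}→3
  4 left: {0,4,5,7}→1  {1,2,3,6}→1  {2,3,6,7}→4  {3,5,6,7}→6  {4,5,6,7}→4
  5 left: {0,4,5,6,7}→5  {1,2,3,6,7}→5  {2,3,5,6,7}→10  {3,4,5,6,7}→10
  6 left: {0,3,4,5,6,7}→15  {1,2,3,5,6,7}→15  {2,3,4,5,6,7}→20
  placing 0:s first → 35 extensions
  placing 1:t first → 35 extensions
total linear extensions = 70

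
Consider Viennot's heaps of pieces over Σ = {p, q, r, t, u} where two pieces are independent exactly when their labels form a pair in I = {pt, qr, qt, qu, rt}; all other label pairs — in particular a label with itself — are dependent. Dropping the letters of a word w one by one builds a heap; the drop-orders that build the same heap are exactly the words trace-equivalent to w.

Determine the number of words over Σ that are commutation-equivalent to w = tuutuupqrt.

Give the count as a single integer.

8

0(t) covers ∅
1(u) covers 0:t
2(u) covers 1:u
3(t) covers 2:u
4(u) covers 3:t
5(u) covers 4:u
6(p) covers 5:u
7(q) covers 6:p
8(r) covers 6:p
9(t) covers 5:u
floor of heap: 0:t
completions by unplaced set U, small U first (add the entries for U minus each lowest piece of U):
  |U|=1: {7}:1  {8}:1  {9}:1
  |U|=2: {7,8}:2  {7,9}:2  {8,9}:2
  |U|=3: {6,7,8}:2  {7,8,9}:6
  |U|=4: {6,7,8,9}:8
  |U|=5: {5,6,7,8,9}:8
  |U|=6: {4,5,6,7,8,9}:8
  |U|=7: {3,4,5,6,7,8,9}:8
  |U|=8: {2,3,4,5,6,7,8,9}:8
  start at 0(t): 8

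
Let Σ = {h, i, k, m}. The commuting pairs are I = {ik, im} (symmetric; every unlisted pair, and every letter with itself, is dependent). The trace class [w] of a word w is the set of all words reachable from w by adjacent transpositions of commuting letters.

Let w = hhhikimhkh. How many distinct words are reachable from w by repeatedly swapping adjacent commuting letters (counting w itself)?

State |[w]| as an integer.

6

0(h) covers ∅
1(h) covers 0:h
2(h) covers 1:h
3(i) covers 2:h
4(k) covers 2:h
5(i) covers 3:i
6(m) covers 4:k
7(h) covers 5:i, 6:m
8(k) covers 7:h
9(h) covers 8:k
floor of heap: 0:h
completions by unplaced set U, small U first (add the entries for U minus each lowest piece of U):
  |U|=1: {9}:1
  |U|=2: {8,9}:1
  |U|=3: {7,8,9}:1
  |U|=4: {5,7,8,9}:1  {6,7,8,9}:1
  |U|=5: {3,5,7,8,9}:1  {4,6,7,8,9}:1  {5,6,7,8,9}:2
  |U|=6: {3,5,6,7,8,9}:3  {4,5,6,7,8,9}:3
  |U|=7: {3,4,5,6,7,8,9}:6
  |U|=8: {2,3,4,5,6,7,8,9}:6
  start at 0(h): 6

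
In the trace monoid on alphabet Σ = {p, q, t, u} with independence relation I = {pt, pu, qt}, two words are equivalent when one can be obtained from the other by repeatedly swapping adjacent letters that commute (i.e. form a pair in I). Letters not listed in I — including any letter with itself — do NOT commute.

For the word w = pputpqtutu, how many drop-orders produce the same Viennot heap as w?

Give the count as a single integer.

34

piece 0:p — minimal
piece 1:p rests on {0:p}
piece 2:u — minimal
piece 3:t rests on {2:u}
piece 4:p rests on {1:p}
piece 5:q rests on {2:u, 4:p}
piece 6:t rests on {3:t}
piece 7:u rests on {5:q, 6:t}
piece 8:t rests on {7:u}
piece 9:u rests on {8:t}
minimal pieces: {0:p, 2:u}
ways to finish when only these pieces remain (= sum over removing one remaining piece with nothing left below it):
  1 left: {9}→1
  2 left: {8,9}→1
  3 left: {7,8,9}→1
  4 left: {5,7,8,9}→1  {6,7,8,9}→1
  5 left: {3,6,7,8,9}→1  {4,5,7,8,9}→1  {5,6,7,8,9}→2
  6 left: {1,4,5,7,8,9}→1  {3,5,6,7,8,9}→3  {4,5,6,7,8,9}→3
  7 left: {0,1,4,5,7,8,9}→1  {1,4,5,6,7,8,9}→4  {2,3,5,6,7,8,9}→3  {3,4,5,6,7,8,9}→6
  8 left: {0,1,4,5,6,7,8,9}→5  {1,3,4,5,6,7,8,9}→10  {2,3,4,5,6,7,8,9}→9
  placing 0:p first → 19 extensions
  placing 2:u first → 15 extensions
total linear extensions = 34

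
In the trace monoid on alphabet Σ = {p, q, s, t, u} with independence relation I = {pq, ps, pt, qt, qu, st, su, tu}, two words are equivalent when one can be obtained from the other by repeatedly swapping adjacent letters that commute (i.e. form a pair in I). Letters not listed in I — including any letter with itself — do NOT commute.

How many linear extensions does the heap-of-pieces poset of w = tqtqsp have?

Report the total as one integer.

60

#0=t has no predecessor
#1=q has no predecessor
#2=t depends on [0:t]
#3=q depends on [1:q]
#4=s depends on [3:q]
#5=p has no predecessor
sources: [0:t, 1:q, 5:p]
N(rest) = Σ N(rest − s) over sources s of rest; N(one piece) = 1:
  size 1 → [2]=1  [4]=1  [5]=1
  size 2 → [0,2]=1  [2,4]=2  [2,5]=2  [3,4]=1  [4,5]=2
  size 3 → [0,2,4]=3  [0,2,5]=3  [1,3,4]=1  [2,3,4]=3  [2,4,5]=6  [3,4,5]=3
  size 4 → [0,2,3,4]=6  [0,2,4,5]=12  [1,2,3,4]=4  [1,3,4,5]=4  [2,3,4,5]=12
  first=0(t) contributes 20
  first=1(q) contributes 30
  first=5(p) contributes 10
|[w]| = 60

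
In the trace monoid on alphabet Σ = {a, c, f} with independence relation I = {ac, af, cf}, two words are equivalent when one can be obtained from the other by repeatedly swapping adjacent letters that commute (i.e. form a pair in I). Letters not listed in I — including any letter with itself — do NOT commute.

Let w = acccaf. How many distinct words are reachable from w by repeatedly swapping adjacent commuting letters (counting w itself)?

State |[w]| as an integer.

60

piece 0:a — minimal
piece 1:c — minimal
piece 2:c rests on {1:c}
piece 3:c rests on {2:c}
piece 4:a rests on {0:a}
piece 5:f — minimal
minimal pieces: {0:a, 1:c, 5:f}
ways to finish when only these pieces remain (= sum over removing one remaining piece with nothing left below it):
  1 left: {3}→1  {4}→1  {5}→1
  2 left: {0,4}→1  {2,3}→1  {3,4}→2  {3,5}→2  {4,5}→2
  3 left: {0,3,4}→3  {0,4,5}→3  {1,2,3}→1  {2,3,4}→3  {2,3,5}→3  {3,4,5}→6
  4 left: {0,2,3,4}→6  {0,3,4,5}→12  {1,2,3,4}→4  {1,2,3,5}→4  {2,3,4,5}→12
  placing 0:a first → 20 extensions
  placing 1:c first → 30 extensions
  placing 5:f first → 10 extensions
total linear extensions = 60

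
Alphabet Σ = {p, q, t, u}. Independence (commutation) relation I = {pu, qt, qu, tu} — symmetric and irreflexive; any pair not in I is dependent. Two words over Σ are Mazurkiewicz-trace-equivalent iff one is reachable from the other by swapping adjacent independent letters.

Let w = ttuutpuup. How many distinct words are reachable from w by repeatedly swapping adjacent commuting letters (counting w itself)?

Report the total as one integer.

#0=t has no predecessor
#1=t depends on [0:t]
#2=u has no predecessor
#3=u depends on [2:u]
#4=t depends on [1:t]
#5=p depends on [4:t]
#6=u depends on [3:u]
#7=u depends on [6:u]
#8=p depends on [5:p]
sources: [0:t, 2:u]
N(rest) = Σ N(rest − s) over sources s of rest; N(one piece) = 1:
  size 1 → [7]=1  [8]=1
  size 2 → [5,8]=1  [6,7]=1  [7,8]=2
  size 3 → [3,6,7]=1  [4,5,8]=1  [5,7,8]=3  [6,7,8]=3
  size 4 → [1,4,5,8]=1  [2,3,6,7]=1  [3,6,7,8]=4  [4,5,7,8]=4  [5,6,7,8]=6
  size 5 → [0,1,4,5,8]=1  [1,4,5,7,8]=5  [2,3,6,7,8]=5  [3,5,6,7,8]=10  [4,5,6,7,8]=10
  size 6 → [0,1,4,5,7,8]=6  [1,4,5,6,7,8]=15  [2,3,5,6,7,8]=15  [3,4,5,6,7,8]=20
  size 7 → [0,1,4,5,6,7,8]=21  [1,3,4,5,6,7,8]=35  [2,3,4,5,6,7,8]=35
  first=0(t) contributes 70
  first=2(u) contributes 56
|[w]| = 126

126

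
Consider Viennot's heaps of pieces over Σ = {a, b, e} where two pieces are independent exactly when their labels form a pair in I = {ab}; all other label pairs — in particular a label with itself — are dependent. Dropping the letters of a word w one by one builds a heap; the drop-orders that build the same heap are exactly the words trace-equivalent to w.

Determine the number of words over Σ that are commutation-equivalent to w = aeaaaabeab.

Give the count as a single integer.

10

0(a) covers ∅
1(e) covers 0:a
2(a) covers 1:e
3(a) covers 2:a
4(a) covers 3:a
5(a) covers 4:a
6(b) covers 1:e
7(e) covers 5:a, 6:b
8(a) covers 7:e
9(b) covers 7:e
floor of heap: 0:a
completions by unplaced set U, small U first (add the entries for U minus each lowest piece of U):
  |U|=1: {8}:1  {9}:1
  |U|=2: {8,9}:2
  |U|=3: {7,8,9}:2
  |U|=4: {5,7,8,9}:2  {6,7,8,9}:2
  |U|=5: {4,5,7,8,9}:2  {5,6,7,8,9}:4
  |U|=6: {3,4,5,7,8,9}:2  {4,5,6,7,8,9}:6
  |U|=7: {2,3,4,5,7,8,9}:2  {3,4,5,6,7,8,9}:8
  |U|=8: {2,3,4,5,6,7,8,9}:10
  start at 0(a): 10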